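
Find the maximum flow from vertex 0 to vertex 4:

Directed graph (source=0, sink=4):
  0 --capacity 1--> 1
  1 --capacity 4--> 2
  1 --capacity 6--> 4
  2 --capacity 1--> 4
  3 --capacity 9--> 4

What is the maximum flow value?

Computing max flow:
  Flow on (0->1): 1/1
  Flow on (1->4): 1/6
Maximum flow = 1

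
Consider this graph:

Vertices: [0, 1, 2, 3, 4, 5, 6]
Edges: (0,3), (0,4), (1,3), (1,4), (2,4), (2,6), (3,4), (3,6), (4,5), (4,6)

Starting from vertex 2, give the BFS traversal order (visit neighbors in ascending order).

BFS from vertex 2 (neighbors processed in ascending order):
Visit order: 2, 4, 6, 0, 1, 3, 5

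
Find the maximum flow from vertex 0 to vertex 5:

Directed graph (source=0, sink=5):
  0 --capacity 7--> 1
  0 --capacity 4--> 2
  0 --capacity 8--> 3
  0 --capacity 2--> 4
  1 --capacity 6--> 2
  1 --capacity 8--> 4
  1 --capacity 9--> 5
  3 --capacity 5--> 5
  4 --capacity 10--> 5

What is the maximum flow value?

Computing max flow:
  Flow on (0->1): 7/7
  Flow on (0->3): 5/8
  Flow on (0->4): 2/2
  Flow on (1->5): 7/9
  Flow on (3->5): 5/5
  Flow on (4->5): 2/10
Maximum flow = 14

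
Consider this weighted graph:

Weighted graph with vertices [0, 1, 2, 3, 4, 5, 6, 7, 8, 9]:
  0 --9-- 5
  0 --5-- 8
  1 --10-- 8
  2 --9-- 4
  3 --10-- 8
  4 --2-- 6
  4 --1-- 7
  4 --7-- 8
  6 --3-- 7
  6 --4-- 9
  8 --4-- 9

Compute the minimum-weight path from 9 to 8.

Using Dijkstra's algorithm from vertex 9:
Shortest path: 9 -> 8
Total weight: 4 = 4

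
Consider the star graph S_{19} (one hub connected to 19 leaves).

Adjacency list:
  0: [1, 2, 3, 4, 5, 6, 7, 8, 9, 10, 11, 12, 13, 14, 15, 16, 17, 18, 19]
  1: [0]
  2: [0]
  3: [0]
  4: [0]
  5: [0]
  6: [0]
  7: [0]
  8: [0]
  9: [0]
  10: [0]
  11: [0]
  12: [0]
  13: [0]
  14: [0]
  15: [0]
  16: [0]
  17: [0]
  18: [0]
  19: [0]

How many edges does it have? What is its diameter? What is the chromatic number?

Star graph S_{19}: the hub connects to all 19 leaves.
Edges = 19.
Diameter = 2 (any leaf to hub is 1, leaf to leaf through hub is 2).
Star graphs are bipartite (hub vs leaves), so chromatic number = 2.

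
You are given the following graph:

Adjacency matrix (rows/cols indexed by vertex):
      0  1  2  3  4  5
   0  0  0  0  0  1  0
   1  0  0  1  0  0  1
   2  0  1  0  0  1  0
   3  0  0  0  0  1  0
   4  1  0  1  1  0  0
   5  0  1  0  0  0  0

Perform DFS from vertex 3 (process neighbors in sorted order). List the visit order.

DFS from vertex 3 (neighbors processed in ascending order):
Visit order: 3, 4, 0, 2, 1, 5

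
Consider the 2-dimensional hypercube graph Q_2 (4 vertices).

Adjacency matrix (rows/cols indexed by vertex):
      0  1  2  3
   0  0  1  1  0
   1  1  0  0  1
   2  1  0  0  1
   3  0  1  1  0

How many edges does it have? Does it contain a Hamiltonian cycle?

Q_2 has 4 * 2 / 2 = 4 edges.
Q_2 (d >= 2) always has a Hamiltonian cycle: a 2-bit cyclic Gray code visits every vertex exactly once and returns to the start.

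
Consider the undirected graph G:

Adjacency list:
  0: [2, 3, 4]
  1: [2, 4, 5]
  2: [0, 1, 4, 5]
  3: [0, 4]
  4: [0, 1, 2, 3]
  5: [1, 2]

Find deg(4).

Vertex 4 has neighbors [0, 1, 2, 3], so deg(4) = 4.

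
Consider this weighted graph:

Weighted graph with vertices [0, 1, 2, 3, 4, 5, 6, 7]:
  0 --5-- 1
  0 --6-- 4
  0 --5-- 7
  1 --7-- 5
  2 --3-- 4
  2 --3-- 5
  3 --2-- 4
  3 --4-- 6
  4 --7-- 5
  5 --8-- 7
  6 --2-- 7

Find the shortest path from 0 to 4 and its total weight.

Using Dijkstra's algorithm from vertex 0:
Shortest path: 0 -> 4
Total weight: 6 = 6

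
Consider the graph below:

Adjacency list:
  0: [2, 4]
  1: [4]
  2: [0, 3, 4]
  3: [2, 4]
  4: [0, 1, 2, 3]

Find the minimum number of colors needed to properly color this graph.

The graph has a maximum clique of size 3 (lower bound on chromatic number).
A valid 3-coloring: {0: 2, 1: 1, 2: 1, 3: 2, 4: 0}.
Chromatic number = 3.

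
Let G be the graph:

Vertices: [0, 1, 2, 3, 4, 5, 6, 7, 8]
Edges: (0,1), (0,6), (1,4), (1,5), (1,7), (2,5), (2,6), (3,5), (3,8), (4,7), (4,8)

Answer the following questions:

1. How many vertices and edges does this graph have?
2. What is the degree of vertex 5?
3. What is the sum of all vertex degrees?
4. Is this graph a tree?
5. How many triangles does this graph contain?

Count: 9 vertices, 11 edges.
Vertex 5 has neighbors [1, 2, 3], degree = 3.
Handshaking lemma: 2 * 11 = 22.
A tree on 9 vertices has 8 edges. This graph has 11 edges (3 extra). Not a tree.
Number of triangles = 1.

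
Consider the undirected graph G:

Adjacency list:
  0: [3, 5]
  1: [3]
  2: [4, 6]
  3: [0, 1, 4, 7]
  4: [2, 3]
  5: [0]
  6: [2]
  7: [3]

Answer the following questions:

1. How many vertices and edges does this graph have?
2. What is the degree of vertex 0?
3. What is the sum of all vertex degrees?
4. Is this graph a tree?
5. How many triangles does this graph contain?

Count: 8 vertices, 7 edges.
Vertex 0 has neighbors [3, 5], degree = 2.
Handshaking lemma: 2 * 7 = 14.
A graph is a tree iff it is connected and has exactly n-1 edges. This graph is connected (all 8 vertices in one component) and has 8-1 = 7 edges. It is a tree.
Number of triangles = 0.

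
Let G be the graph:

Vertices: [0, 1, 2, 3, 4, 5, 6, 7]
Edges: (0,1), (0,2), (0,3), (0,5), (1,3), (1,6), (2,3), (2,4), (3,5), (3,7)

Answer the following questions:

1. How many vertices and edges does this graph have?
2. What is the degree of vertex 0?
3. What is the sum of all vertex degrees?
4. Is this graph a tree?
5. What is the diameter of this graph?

Count: 8 vertices, 10 edges.
Vertex 0 has neighbors [1, 2, 3, 5], degree = 4.
Handshaking lemma: 2 * 10 = 20.
A tree on 8 vertices has 7 edges. This graph has 10 edges (3 extra). Not a tree.
Diameter (longest shortest path) = 4.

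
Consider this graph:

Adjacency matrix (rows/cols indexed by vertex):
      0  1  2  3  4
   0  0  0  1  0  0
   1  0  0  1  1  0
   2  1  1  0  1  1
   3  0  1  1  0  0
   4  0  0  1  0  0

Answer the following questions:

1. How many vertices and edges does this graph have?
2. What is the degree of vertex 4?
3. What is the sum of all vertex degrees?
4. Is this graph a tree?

Count: 5 vertices, 5 edges.
Vertex 4 has neighbors [2], degree = 1.
Handshaking lemma: 2 * 5 = 10.
A tree on 5 vertices has 4 edges. This graph has 5 edges (1 extra). Not a tree.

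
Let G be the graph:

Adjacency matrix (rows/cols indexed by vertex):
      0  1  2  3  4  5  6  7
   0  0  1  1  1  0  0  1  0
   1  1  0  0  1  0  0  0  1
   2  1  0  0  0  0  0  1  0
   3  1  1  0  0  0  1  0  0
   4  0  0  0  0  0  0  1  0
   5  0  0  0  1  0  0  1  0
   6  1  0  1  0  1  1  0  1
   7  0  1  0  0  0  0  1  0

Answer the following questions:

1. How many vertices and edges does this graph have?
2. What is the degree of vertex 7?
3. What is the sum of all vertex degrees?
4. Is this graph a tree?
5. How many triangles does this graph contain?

Count: 8 vertices, 11 edges.
Vertex 7 has neighbors [1, 6], degree = 2.
Handshaking lemma: 2 * 11 = 22.
A tree on 8 vertices has 7 edges. This graph has 11 edges (4 extra). Not a tree.
Number of triangles = 2.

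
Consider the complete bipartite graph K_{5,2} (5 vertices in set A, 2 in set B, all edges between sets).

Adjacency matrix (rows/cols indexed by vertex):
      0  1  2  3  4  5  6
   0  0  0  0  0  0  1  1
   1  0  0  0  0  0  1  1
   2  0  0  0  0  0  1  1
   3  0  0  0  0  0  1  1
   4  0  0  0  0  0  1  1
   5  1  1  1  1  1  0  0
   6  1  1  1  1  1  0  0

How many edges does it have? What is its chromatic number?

K_{5,2} has 5 * 2 = 10 edges.
Bipartite graphs have chromatic number 2 (color each partition differently).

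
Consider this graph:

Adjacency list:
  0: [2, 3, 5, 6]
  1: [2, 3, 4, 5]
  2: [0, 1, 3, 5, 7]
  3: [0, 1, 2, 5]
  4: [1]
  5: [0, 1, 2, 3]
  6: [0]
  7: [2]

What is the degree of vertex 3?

Vertex 3 has neighbors [0, 1, 2, 5], so deg(3) = 4.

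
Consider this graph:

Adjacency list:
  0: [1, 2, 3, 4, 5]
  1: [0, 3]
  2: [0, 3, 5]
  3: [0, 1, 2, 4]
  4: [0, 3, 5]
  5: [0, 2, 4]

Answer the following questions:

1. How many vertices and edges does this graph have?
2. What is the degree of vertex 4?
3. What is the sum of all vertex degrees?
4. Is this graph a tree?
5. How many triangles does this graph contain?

Count: 6 vertices, 10 edges.
Vertex 4 has neighbors [0, 3, 5], degree = 3.
Handshaking lemma: 2 * 10 = 20.
A tree on 6 vertices has 5 edges. This graph has 10 edges (5 extra). Not a tree.
Number of triangles = 5.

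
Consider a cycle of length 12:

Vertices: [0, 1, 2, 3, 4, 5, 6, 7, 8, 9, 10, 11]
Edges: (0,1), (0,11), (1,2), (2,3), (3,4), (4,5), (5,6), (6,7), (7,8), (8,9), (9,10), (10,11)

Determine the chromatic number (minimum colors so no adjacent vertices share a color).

This is an even cycle (C_12). Even cycles are bipartite.
Chromatic number = 2.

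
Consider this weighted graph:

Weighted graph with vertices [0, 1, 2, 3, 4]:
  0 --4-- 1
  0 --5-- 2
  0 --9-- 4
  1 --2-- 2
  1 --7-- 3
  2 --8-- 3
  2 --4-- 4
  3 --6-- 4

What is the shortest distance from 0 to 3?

Using Dijkstra's algorithm from vertex 0:
Shortest path: 0 -> 1 -> 3
Total weight: 4 + 7 = 11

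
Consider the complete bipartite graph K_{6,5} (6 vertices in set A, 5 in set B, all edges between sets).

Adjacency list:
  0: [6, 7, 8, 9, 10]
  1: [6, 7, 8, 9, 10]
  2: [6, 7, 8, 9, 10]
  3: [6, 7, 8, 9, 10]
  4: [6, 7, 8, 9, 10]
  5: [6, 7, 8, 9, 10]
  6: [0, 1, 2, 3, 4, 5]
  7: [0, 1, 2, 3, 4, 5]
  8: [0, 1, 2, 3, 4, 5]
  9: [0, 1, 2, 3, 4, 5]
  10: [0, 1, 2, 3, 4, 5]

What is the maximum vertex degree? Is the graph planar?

Set-A vertices have degree 5; set-B vertices have degree 6. Maximum degree = max(6,5) = 6.
K_{6,5} contains K_{3,3} as a subgraph (since both sides have >= 3 vertices); by Kuratowski's theorem it is not planar.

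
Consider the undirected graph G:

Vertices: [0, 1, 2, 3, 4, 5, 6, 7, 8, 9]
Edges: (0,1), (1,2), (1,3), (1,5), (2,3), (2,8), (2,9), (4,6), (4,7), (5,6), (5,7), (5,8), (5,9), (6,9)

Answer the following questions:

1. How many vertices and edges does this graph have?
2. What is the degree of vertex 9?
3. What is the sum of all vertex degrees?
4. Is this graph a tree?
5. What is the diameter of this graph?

Count: 10 vertices, 14 edges.
Vertex 9 has neighbors [2, 5, 6], degree = 3.
Handshaking lemma: 2 * 14 = 28.
A tree on 10 vertices has 9 edges. This graph has 14 edges (5 extra). Not a tree.
Diameter (longest shortest path) = 4.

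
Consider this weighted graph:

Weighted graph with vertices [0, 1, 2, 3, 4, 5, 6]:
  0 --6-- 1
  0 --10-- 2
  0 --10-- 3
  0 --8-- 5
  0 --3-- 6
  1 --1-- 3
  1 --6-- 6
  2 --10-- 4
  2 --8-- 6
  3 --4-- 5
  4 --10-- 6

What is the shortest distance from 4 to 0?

Using Dijkstra's algorithm from vertex 4:
Shortest path: 4 -> 6 -> 0
Total weight: 10 + 3 = 13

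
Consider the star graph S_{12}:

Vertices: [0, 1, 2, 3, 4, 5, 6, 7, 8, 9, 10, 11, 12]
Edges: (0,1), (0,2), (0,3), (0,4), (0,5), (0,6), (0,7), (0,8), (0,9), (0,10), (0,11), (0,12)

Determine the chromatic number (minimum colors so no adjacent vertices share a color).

S_{12} has one hub adjacent to 12 leaves; leaves are pairwise non-adjacent.
Color the hub 0 and every leaf 1.
Chromatic number = 2.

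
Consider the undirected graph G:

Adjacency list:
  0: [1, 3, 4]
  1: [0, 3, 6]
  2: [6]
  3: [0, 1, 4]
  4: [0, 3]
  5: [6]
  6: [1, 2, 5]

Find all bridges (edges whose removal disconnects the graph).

A bridge is an edge whose removal increases the number of connected components.
Bridges found: (1,6), (2,6), (5,6)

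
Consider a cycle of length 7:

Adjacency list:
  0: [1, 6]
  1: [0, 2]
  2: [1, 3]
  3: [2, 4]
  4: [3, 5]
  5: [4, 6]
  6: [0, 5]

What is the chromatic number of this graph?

This is an odd cycle (C_7). Odd cycles are not bipartite (any 2-coloring forces two adjacent vertices to match), and 3 colors suffice.
Chromatic number = 3.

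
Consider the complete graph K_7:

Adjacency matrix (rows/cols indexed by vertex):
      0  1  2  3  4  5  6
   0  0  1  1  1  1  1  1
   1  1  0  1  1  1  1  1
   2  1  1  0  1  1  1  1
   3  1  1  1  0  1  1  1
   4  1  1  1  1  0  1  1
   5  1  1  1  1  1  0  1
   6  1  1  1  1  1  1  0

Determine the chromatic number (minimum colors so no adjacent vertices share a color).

In K_7, every vertex is adjacent to every other vertex.
Each vertex needs a unique color.
Chromatic number = 7.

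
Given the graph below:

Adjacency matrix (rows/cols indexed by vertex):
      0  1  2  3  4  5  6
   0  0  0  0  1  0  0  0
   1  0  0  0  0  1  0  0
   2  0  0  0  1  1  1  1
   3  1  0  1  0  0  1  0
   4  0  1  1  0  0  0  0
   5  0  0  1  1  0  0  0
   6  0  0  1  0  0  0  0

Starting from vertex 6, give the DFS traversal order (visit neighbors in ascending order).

DFS from vertex 6 (neighbors processed in ascending order):
Visit order: 6, 2, 3, 0, 5, 4, 1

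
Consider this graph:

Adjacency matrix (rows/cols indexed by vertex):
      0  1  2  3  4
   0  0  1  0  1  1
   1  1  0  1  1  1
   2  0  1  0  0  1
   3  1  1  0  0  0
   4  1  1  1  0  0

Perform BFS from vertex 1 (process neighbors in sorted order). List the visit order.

BFS from vertex 1 (neighbors processed in ascending order):
Visit order: 1, 0, 2, 3, 4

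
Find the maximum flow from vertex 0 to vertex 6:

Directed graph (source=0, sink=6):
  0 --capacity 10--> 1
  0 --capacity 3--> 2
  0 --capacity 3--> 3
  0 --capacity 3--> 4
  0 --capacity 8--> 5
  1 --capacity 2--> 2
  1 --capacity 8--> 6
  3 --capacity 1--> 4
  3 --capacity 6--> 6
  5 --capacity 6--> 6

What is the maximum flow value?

Computing max flow:
  Flow on (0->1): 8/10
  Flow on (0->3): 3/3
  Flow on (0->5): 6/8
  Flow on (1->6): 8/8
  Flow on (3->6): 3/6
  Flow on (5->6): 6/6
Maximum flow = 17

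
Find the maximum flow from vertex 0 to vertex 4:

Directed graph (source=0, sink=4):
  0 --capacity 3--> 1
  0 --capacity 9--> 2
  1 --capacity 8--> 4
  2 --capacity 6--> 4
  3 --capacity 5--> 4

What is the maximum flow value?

Computing max flow:
  Flow on (0->1): 3/3
  Flow on (0->2): 6/9
  Flow on (1->4): 3/8
  Flow on (2->4): 6/6
Maximum flow = 9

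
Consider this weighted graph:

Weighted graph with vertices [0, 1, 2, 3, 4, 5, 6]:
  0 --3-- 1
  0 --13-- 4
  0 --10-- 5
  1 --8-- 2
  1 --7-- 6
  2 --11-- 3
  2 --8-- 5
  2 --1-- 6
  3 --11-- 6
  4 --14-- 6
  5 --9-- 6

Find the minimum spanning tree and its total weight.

Applying Kruskal's algorithm (sort edges by weight, add if no cycle):
  Add (2,6) w=1
  Add (0,1) w=3
  Add (1,6) w=7
  Skip (1,2) w=8 (creates cycle)
  Add (2,5) w=8
  Skip (5,6) w=9 (creates cycle)
  Skip (0,5) w=10 (creates cycle)
  Add (2,3) w=11
  Skip (3,6) w=11 (creates cycle)
  Add (0,4) w=13
  Skip (4,6) w=14 (creates cycle)
MST weight = 43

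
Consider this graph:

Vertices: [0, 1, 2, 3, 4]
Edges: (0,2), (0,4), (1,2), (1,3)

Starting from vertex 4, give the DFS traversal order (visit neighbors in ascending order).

DFS from vertex 4 (neighbors processed in ascending order):
Visit order: 4, 0, 2, 1, 3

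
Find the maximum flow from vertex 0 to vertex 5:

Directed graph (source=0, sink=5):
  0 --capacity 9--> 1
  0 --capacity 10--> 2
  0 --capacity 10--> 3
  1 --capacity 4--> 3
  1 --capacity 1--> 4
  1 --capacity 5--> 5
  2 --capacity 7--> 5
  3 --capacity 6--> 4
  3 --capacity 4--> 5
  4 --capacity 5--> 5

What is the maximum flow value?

Computing max flow:
  Flow on (0->1): 8/9
  Flow on (0->2): 7/10
  Flow on (0->3): 6/10
  Flow on (1->3): 3/4
  Flow on (1->5): 5/5
  Flow on (2->5): 7/7
  Flow on (3->4): 5/6
  Flow on (3->5): 4/4
  Flow on (4->5): 5/5
Maximum flow = 21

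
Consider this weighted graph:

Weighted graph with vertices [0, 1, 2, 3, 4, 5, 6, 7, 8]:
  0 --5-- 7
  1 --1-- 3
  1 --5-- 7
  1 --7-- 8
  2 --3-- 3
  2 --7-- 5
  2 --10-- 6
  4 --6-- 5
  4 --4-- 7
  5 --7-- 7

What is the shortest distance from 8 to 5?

Using Dijkstra's algorithm from vertex 8:
Shortest path: 8 -> 1 -> 3 -> 2 -> 5
Total weight: 7 + 1 + 3 + 7 = 18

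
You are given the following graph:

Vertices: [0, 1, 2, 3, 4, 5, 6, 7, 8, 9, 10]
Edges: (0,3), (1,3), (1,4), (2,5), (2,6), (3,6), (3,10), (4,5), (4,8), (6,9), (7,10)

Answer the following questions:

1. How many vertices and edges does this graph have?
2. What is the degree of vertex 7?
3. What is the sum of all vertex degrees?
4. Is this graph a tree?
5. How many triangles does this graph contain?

Count: 11 vertices, 11 edges.
Vertex 7 has neighbors [10], degree = 1.
Handshaking lemma: 2 * 11 = 22.
A tree on 11 vertices has 10 edges. This graph has 11 edges (1 extra). Not a tree.
Number of triangles = 0.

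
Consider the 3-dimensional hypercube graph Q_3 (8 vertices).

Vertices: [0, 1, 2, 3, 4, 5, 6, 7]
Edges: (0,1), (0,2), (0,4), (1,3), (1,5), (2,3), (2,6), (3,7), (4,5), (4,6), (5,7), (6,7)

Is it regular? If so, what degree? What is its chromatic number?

In Q_3, every vertex has exactly 3 neighbors (flip one of 3 bits), so it is 3-regular.
Q_3 is bipartite (partition by bit-parity), so chromatic number = 2.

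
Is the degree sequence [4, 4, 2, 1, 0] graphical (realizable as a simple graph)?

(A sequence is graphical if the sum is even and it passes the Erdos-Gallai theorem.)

Sum of degrees = 11. Sum is odd, so the sequence is NOT graphical.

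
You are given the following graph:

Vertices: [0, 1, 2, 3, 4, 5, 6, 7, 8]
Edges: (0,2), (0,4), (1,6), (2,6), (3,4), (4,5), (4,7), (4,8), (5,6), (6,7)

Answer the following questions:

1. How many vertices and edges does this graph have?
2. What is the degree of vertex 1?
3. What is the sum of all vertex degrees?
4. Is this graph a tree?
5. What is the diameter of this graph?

Count: 9 vertices, 10 edges.
Vertex 1 has neighbors [6], degree = 1.
Handshaking lemma: 2 * 10 = 20.
A tree on 9 vertices has 8 edges. This graph has 10 edges (2 extra). Not a tree.
Diameter (longest shortest path) = 4.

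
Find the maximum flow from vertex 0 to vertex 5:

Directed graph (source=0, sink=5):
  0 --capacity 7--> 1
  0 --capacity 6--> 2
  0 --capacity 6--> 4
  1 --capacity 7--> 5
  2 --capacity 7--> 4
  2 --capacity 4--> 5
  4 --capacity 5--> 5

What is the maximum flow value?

Computing max flow:
  Flow on (0->1): 7/7
  Flow on (0->2): 4/6
  Flow on (0->4): 5/6
  Flow on (1->5): 7/7
  Flow on (2->5): 4/4
  Flow on (4->5): 5/5
Maximum flow = 16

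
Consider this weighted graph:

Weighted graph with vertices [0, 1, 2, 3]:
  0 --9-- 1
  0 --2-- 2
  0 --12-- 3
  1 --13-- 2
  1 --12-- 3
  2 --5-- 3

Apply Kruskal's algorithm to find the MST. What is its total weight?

Applying Kruskal's algorithm (sort edges by weight, add if no cycle):
  Add (0,2) w=2
  Add (2,3) w=5
  Add (0,1) w=9
  Skip (0,3) w=12 (creates cycle)
  Skip (1,3) w=12 (creates cycle)
  Skip (1,2) w=13 (creates cycle)
MST weight = 16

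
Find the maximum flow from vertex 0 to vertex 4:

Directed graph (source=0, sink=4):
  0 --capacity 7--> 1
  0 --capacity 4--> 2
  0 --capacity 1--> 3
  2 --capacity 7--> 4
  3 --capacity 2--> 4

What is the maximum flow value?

Computing max flow:
  Flow on (0->2): 4/4
  Flow on (0->3): 1/1
  Flow on (2->4): 4/7
  Flow on (3->4): 1/2
Maximum flow = 5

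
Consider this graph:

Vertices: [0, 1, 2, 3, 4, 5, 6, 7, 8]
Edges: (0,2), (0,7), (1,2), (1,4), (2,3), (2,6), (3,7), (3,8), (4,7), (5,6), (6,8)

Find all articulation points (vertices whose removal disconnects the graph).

An articulation point is a vertex whose removal disconnects the graph.
Articulation points: [6]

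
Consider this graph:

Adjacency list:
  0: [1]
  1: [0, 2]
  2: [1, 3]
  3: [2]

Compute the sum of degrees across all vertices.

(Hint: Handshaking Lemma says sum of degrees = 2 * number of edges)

Count edges: 3 edges.
By Handshaking Lemma: sum of degrees = 2 * 3 = 6.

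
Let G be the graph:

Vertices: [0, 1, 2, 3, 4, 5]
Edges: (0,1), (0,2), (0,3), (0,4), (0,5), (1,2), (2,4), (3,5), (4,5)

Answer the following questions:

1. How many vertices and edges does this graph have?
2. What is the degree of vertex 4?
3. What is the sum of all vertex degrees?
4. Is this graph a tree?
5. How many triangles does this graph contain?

Count: 6 vertices, 9 edges.
Vertex 4 has neighbors [0, 2, 5], degree = 3.
Handshaking lemma: 2 * 9 = 18.
A tree on 6 vertices has 5 edges. This graph has 9 edges (4 extra). Not a tree.
Number of triangles = 4.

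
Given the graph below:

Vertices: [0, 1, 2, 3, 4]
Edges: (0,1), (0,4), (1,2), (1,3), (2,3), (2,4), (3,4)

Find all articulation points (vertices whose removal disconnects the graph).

No articulation points. The graph is biconnected.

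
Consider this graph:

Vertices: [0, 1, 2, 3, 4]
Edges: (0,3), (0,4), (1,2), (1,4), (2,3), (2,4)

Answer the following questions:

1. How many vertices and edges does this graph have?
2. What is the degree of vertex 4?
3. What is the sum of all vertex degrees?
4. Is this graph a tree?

Count: 5 vertices, 6 edges.
Vertex 4 has neighbors [0, 1, 2], degree = 3.
Handshaking lemma: 2 * 6 = 12.
A tree on 5 vertices has 4 edges. This graph has 6 edges (2 extra). Not a tree.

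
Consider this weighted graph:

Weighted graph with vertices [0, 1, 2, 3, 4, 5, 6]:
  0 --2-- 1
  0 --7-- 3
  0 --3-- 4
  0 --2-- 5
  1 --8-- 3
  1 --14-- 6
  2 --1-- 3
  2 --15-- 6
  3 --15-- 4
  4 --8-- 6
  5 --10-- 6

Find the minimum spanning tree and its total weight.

Applying Kruskal's algorithm (sort edges by weight, add if no cycle):
  Add (2,3) w=1
  Add (0,1) w=2
  Add (0,5) w=2
  Add (0,4) w=3
  Add (0,3) w=7
  Skip (1,3) w=8 (creates cycle)
  Add (4,6) w=8
  Skip (5,6) w=10 (creates cycle)
  Skip (1,6) w=14 (creates cycle)
  Skip (2,6) w=15 (creates cycle)
  Skip (3,4) w=15 (creates cycle)
MST weight = 23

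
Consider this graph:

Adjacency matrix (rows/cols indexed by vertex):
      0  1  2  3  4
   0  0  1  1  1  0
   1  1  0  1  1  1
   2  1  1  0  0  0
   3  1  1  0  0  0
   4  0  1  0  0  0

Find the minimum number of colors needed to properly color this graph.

The graph has a maximum clique of size 3 (lower bound on chromatic number).
A valid 3-coloring: {0: 1, 1: 0, 2: 2, 3: 2, 4: 1}.
Chromatic number = 3.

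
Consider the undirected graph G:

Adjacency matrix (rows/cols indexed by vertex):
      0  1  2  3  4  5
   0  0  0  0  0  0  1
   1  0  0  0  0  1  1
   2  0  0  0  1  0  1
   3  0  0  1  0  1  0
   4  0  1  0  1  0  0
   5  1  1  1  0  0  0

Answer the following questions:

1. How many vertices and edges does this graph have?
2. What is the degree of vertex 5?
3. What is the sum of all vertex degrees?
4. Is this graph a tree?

Count: 6 vertices, 6 edges.
Vertex 5 has neighbors [0, 1, 2], degree = 3.
Handshaking lemma: 2 * 6 = 12.
A tree on 6 vertices has 5 edges. This graph has 6 edges (1 extra). Not a tree.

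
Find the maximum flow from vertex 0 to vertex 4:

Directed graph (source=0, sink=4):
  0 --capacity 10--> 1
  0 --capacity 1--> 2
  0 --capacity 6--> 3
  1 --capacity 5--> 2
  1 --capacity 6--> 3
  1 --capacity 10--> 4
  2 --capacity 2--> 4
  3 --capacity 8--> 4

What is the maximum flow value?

Computing max flow:
  Flow on (0->1): 10/10
  Flow on (0->2): 1/1
  Flow on (0->3): 6/6
  Flow on (1->4): 10/10
  Flow on (2->4): 1/2
  Flow on (3->4): 6/8
Maximum flow = 17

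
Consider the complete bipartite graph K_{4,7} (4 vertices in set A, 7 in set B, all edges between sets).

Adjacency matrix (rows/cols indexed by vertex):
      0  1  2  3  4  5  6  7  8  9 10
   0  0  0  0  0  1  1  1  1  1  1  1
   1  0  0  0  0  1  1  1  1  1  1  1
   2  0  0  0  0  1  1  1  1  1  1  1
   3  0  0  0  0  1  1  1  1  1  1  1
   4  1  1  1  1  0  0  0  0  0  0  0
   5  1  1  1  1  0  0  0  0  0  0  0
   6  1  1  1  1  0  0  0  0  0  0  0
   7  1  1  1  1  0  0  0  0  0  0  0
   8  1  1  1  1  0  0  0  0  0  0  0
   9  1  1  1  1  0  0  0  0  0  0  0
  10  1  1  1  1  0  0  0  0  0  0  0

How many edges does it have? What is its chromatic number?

K_{4,7} has 4 * 7 = 28 edges.
Bipartite graphs have chromatic number 2 (color each partition differently).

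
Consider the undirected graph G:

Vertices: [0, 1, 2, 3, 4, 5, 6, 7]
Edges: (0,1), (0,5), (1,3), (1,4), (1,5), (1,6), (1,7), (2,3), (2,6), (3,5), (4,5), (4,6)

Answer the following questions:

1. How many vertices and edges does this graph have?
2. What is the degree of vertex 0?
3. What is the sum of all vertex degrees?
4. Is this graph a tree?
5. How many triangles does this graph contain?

Count: 8 vertices, 12 edges.
Vertex 0 has neighbors [1, 5], degree = 2.
Handshaking lemma: 2 * 12 = 24.
A tree on 8 vertices has 7 edges. This graph has 12 edges (5 extra). Not a tree.
Number of triangles = 4.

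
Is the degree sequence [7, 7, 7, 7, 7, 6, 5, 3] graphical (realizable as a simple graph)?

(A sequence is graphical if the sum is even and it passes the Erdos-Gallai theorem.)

Sum of degrees = 49. Sum is odd, so the sequence is NOT graphical.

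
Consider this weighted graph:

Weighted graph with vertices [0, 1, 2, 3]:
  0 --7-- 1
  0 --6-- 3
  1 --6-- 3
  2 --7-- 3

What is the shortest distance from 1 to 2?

Using Dijkstra's algorithm from vertex 1:
Shortest path: 1 -> 3 -> 2
Total weight: 6 + 7 = 13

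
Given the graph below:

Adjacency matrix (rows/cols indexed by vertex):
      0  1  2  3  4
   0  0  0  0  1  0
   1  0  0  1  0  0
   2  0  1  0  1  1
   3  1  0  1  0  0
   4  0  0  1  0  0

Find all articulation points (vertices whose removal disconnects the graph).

An articulation point is a vertex whose removal disconnects the graph.
Articulation points: [2, 3]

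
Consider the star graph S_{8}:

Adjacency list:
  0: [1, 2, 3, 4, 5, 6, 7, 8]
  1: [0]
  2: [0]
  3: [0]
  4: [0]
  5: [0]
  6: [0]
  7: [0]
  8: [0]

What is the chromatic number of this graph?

S_{8} has one hub adjacent to 8 leaves; leaves are pairwise non-adjacent.
Color the hub 0 and every leaf 1.
Chromatic number = 2.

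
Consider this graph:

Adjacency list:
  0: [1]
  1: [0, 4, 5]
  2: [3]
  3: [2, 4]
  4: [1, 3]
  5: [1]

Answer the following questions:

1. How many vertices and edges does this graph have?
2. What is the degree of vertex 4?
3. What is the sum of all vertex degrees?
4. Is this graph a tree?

Count: 6 vertices, 5 edges.
Vertex 4 has neighbors [1, 3], degree = 2.
Handshaking lemma: 2 * 5 = 10.
A graph is a tree iff it is connected and has exactly n-1 edges. This graph is connected (all 6 vertices in one component) and has 6-1 = 5 edges. It is a tree.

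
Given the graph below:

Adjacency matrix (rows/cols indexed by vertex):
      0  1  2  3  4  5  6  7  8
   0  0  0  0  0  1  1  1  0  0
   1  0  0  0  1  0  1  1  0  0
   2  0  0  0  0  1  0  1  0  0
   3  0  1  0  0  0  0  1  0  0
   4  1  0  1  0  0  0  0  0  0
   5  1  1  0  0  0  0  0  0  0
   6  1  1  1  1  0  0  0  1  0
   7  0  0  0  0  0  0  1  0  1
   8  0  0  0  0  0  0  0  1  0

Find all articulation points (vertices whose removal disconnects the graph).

An articulation point is a vertex whose removal disconnects the graph.
Articulation points: [6, 7]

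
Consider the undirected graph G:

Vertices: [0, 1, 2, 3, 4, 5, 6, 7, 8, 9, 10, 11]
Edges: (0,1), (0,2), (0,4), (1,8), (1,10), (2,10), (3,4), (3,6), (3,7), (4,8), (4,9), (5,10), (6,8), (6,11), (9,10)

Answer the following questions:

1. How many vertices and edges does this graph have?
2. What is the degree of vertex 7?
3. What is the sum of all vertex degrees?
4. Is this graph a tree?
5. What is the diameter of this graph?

Count: 12 vertices, 15 edges.
Vertex 7 has neighbors [3], degree = 1.
Handshaking lemma: 2 * 15 = 30.
A tree on 12 vertices has 11 edges. This graph has 15 edges (4 extra). Not a tree.
Diameter (longest shortest path) = 5.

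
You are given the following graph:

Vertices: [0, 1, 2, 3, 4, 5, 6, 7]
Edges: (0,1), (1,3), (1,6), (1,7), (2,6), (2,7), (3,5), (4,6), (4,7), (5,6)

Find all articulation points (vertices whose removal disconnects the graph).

An articulation point is a vertex whose removal disconnects the graph.
Articulation points: [1]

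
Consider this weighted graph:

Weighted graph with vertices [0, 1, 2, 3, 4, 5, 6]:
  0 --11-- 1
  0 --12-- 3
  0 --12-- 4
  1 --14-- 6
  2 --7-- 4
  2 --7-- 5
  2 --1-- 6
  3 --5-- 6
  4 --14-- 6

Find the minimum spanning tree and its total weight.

Applying Kruskal's algorithm (sort edges by weight, add if no cycle):
  Add (2,6) w=1
  Add (3,6) w=5
  Add (2,4) w=7
  Add (2,5) w=7
  Add (0,1) w=11
  Add (0,4) w=12
  Skip (0,3) w=12 (creates cycle)
  Skip (1,6) w=14 (creates cycle)
  Skip (4,6) w=14 (creates cycle)
MST weight = 43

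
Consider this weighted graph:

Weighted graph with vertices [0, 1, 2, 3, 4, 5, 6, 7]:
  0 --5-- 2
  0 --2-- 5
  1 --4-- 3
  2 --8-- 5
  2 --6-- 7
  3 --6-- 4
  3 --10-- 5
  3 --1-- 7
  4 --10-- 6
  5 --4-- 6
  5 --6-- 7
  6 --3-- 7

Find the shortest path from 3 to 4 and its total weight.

Using Dijkstra's algorithm from vertex 3:
Shortest path: 3 -> 4
Total weight: 6 = 6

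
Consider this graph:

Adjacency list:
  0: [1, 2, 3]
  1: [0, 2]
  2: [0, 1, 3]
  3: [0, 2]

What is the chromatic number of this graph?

The graph has a maximum clique of size 3 (lower bound on chromatic number).
A valid 3-coloring: {0: 0, 1: 2, 2: 1, 3: 2}.
Chromatic number = 3.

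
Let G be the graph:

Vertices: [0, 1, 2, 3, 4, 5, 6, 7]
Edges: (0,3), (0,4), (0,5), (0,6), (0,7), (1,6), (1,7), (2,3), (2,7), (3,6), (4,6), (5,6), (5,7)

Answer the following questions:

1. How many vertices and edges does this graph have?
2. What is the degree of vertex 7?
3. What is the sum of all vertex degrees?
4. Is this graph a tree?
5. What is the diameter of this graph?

Count: 8 vertices, 13 edges.
Vertex 7 has neighbors [0, 1, 2, 5], degree = 4.
Handshaking lemma: 2 * 13 = 26.
A tree on 8 vertices has 7 edges. This graph has 13 edges (6 extra). Not a tree.
Diameter (longest shortest path) = 3.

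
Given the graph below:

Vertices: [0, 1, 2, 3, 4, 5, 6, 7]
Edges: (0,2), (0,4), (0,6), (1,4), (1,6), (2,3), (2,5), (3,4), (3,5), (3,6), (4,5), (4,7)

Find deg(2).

Vertex 2 has neighbors [0, 3, 5], so deg(2) = 3.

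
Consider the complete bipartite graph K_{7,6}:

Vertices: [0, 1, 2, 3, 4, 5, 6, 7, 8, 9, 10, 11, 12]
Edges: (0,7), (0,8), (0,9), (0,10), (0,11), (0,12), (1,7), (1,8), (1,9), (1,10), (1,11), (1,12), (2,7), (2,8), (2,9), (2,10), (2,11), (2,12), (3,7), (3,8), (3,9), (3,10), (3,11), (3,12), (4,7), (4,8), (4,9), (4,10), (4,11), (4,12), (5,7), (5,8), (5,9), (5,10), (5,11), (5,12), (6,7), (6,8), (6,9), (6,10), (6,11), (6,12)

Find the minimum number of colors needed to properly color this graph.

K_{7,6} is bipartite: vertices split into two independent sets of size 7 and 6.
Color one set 0, the other 1. No adjacent vertices share a color.
Chromatic number = 2.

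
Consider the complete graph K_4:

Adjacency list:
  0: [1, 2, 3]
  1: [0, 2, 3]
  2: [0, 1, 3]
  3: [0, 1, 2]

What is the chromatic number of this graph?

In K_4, every vertex is adjacent to every other vertex.
Each vertex needs a unique color.
Chromatic number = 4.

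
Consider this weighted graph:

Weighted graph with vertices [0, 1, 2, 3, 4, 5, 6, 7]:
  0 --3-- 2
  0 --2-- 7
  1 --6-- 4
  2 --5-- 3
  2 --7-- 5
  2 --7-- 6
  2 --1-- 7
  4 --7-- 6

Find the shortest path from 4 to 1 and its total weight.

Using Dijkstra's algorithm from vertex 4:
Shortest path: 4 -> 1
Total weight: 6 = 6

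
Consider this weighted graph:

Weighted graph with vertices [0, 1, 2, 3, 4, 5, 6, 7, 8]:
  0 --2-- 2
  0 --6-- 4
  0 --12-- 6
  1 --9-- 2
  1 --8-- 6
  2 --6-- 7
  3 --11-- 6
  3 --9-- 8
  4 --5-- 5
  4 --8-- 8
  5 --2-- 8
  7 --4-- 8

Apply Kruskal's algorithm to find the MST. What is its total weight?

Applying Kruskal's algorithm (sort edges by weight, add if no cycle):
  Add (0,2) w=2
  Add (5,8) w=2
  Add (7,8) w=4
  Add (4,5) w=5
  Add (0,4) w=6
  Skip (2,7) w=6 (creates cycle)
  Add (1,6) w=8
  Skip (4,8) w=8 (creates cycle)
  Add (1,2) w=9
  Add (3,8) w=9
  Skip (3,6) w=11 (creates cycle)
  Skip (0,6) w=12 (creates cycle)
MST weight = 45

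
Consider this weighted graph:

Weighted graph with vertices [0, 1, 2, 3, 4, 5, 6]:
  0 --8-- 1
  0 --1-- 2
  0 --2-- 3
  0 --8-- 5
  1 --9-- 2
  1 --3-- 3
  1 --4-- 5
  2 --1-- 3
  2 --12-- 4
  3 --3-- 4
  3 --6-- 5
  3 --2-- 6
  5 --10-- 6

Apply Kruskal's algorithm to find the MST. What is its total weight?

Applying Kruskal's algorithm (sort edges by weight, add if no cycle):
  Add (0,2) w=1
  Add (2,3) w=1
  Skip (0,3) w=2 (creates cycle)
  Add (3,6) w=2
  Add (1,3) w=3
  Add (3,4) w=3
  Add (1,5) w=4
  Skip (3,5) w=6 (creates cycle)
  Skip (0,5) w=8 (creates cycle)
  Skip (0,1) w=8 (creates cycle)
  Skip (1,2) w=9 (creates cycle)
  Skip (5,6) w=10 (creates cycle)
  Skip (2,4) w=12 (creates cycle)
MST weight = 14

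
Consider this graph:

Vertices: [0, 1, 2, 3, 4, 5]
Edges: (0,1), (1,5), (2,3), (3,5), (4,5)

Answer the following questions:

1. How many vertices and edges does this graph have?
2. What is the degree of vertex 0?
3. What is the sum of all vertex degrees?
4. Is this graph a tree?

Count: 6 vertices, 5 edges.
Vertex 0 has neighbors [1], degree = 1.
Handshaking lemma: 2 * 5 = 10.
A graph is a tree iff it is connected and has exactly n-1 edges. This graph is connected (all 6 vertices in one component) and has 6-1 = 5 edges. It is a tree.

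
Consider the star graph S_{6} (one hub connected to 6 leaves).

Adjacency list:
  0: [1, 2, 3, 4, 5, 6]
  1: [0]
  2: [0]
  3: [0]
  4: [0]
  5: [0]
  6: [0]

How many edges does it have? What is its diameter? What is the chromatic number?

Star graph S_{6}: the hub connects to all 6 leaves.
Edges = 6.
Diameter = 2 (any leaf to hub is 1, leaf to leaf through hub is 2).
Star graphs are bipartite (hub vs leaves), so chromatic number = 2.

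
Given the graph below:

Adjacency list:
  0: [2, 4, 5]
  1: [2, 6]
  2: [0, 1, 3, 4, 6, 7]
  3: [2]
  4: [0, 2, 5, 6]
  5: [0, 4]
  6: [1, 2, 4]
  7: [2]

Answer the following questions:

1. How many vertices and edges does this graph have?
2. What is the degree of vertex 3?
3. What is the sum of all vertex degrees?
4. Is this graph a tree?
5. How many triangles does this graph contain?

Count: 8 vertices, 11 edges.
Vertex 3 has neighbors [2], degree = 1.
Handshaking lemma: 2 * 11 = 22.
A tree on 8 vertices has 7 edges. This graph has 11 edges (4 extra). Not a tree.
Number of triangles = 4.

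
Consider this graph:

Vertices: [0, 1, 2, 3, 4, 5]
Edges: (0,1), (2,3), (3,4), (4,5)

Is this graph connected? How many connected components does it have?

Checking connectivity: the graph has 2 connected component(s).
Components: [[0, 1], [2, 3, 4, 5]]. The graph is NOT connected.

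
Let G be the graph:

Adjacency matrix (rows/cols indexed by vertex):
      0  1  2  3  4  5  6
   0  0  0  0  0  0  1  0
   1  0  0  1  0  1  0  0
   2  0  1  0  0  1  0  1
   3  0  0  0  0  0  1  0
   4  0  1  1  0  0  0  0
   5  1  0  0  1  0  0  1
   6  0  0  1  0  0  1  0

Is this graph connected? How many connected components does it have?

Checking connectivity: the graph has 1 connected component(s).
All vertices are reachable from each other. The graph IS connected.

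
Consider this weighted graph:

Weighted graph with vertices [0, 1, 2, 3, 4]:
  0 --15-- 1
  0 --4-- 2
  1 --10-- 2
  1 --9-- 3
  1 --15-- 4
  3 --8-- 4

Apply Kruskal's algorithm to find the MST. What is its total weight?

Applying Kruskal's algorithm (sort edges by weight, add if no cycle):
  Add (0,2) w=4
  Add (3,4) w=8
  Add (1,3) w=9
  Add (1,2) w=10
  Skip (0,1) w=15 (creates cycle)
  Skip (1,4) w=15 (creates cycle)
MST weight = 31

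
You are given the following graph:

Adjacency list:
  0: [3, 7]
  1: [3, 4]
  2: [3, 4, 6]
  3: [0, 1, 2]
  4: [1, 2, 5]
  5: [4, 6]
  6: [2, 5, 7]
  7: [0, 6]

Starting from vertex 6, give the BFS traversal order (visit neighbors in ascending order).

BFS from vertex 6 (neighbors processed in ascending order):
Visit order: 6, 2, 5, 7, 3, 4, 0, 1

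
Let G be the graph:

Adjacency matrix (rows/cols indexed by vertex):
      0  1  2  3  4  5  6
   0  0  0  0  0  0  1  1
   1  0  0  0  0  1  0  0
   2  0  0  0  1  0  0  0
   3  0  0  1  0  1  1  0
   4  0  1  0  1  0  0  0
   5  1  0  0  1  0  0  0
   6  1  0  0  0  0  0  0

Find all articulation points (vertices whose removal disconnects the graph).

An articulation point is a vertex whose removal disconnects the graph.
Articulation points: [0, 3, 4, 5]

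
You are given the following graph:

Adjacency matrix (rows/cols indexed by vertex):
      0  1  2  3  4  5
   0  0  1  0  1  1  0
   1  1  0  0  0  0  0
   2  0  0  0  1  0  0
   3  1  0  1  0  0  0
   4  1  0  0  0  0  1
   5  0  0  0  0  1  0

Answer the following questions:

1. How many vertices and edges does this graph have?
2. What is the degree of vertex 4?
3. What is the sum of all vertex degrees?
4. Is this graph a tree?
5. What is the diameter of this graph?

Count: 6 vertices, 5 edges.
Vertex 4 has neighbors [0, 5], degree = 2.
Handshaking lemma: 2 * 5 = 10.
A graph is a tree iff it is connected and has exactly n-1 edges. This graph is connected (all 6 vertices in one component) and has 6-1 = 5 edges. It is a tree.
Diameter (longest shortest path) = 4.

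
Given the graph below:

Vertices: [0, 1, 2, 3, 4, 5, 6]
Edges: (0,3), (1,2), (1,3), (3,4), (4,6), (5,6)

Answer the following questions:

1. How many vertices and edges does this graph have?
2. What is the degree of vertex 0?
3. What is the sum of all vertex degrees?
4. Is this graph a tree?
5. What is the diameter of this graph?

Count: 7 vertices, 6 edges.
Vertex 0 has neighbors [3], degree = 1.
Handshaking lemma: 2 * 6 = 12.
A graph is a tree iff it is connected and has exactly n-1 edges. This graph is connected (all 7 vertices in one component) and has 7-1 = 6 edges. It is a tree.
Diameter (longest shortest path) = 5.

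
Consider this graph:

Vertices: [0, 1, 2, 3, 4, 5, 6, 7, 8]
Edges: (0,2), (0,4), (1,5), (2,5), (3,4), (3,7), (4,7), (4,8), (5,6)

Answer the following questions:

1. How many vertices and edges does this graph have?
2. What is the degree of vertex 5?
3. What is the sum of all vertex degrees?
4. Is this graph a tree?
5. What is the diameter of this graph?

Count: 9 vertices, 9 edges.
Vertex 5 has neighbors [1, 2, 6], degree = 3.
Handshaking lemma: 2 * 9 = 18.
A tree on 9 vertices has 8 edges. This graph has 9 edges (1 extra). Not a tree.
Diameter (longest shortest path) = 5.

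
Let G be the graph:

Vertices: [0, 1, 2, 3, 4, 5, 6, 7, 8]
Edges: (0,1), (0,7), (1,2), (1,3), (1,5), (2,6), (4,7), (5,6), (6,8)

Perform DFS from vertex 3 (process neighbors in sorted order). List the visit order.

DFS from vertex 3 (neighbors processed in ascending order):
Visit order: 3, 1, 0, 7, 4, 2, 6, 5, 8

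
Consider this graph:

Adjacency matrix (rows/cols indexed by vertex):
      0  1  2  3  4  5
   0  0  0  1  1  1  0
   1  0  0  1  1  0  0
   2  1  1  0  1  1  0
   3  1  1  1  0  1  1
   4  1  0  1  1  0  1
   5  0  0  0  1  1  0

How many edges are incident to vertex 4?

Vertex 4 has neighbors [0, 2, 3, 5], so deg(4) = 4.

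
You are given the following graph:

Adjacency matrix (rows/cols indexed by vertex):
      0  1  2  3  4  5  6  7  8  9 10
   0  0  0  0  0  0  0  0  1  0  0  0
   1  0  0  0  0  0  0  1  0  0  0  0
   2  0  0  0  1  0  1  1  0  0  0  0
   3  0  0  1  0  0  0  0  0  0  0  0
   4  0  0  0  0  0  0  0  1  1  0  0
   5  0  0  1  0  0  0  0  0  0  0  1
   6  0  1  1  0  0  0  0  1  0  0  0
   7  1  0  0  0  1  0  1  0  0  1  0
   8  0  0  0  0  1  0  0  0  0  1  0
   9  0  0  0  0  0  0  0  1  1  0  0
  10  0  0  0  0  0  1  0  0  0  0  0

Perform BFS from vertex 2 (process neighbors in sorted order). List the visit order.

BFS from vertex 2 (neighbors processed in ascending order):
Visit order: 2, 3, 5, 6, 10, 1, 7, 0, 4, 9, 8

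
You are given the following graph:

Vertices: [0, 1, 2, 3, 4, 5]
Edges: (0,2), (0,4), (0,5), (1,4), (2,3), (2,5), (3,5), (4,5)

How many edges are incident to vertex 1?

Vertex 1 has neighbors [4], so deg(1) = 1.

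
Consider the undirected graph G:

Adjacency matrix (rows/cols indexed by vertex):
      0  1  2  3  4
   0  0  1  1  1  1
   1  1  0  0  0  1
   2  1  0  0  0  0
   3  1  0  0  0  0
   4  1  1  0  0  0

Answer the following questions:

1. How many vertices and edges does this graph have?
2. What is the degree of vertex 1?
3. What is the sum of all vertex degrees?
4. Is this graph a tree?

Count: 5 vertices, 5 edges.
Vertex 1 has neighbors [0, 4], degree = 2.
Handshaking lemma: 2 * 5 = 10.
A tree on 5 vertices has 4 edges. This graph has 5 edges (1 extra). Not a tree.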